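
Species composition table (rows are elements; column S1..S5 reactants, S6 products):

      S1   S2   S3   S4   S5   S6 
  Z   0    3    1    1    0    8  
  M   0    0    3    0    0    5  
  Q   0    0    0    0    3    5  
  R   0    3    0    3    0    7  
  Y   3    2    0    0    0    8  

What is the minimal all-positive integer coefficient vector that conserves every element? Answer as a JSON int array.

Coefficients: [4, 6, 5, 1, 5, 3]

Z: 4·0+6·3+5·1+1·1+5·0 = 24 | 3·8 = 24
M: 4·0+6·0+5·3+1·0+5·0 = 15 | 3·5 = 15
Q: 4·0+6·0+5·0+1·0+5·3 = 15 | 3·5 = 15
R: 4·0+6·3+5·0+1·3+5·0 = 21 | 3·7 = 21
Y: 4·3+6·2+5·0+1·0+5·0 = 24 | 3·8 = 24
gcd(4,6,5,1,5,3) = 1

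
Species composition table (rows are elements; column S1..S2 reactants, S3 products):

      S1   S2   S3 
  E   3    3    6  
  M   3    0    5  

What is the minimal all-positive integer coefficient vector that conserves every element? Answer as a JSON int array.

E: 5·3+1·3 = 18 | 3·6 = 18
M: 5·3+1·0 = 15 | 3·5 = 15
gcd(5,1,3) = 1

Coefficients: [5, 1, 3]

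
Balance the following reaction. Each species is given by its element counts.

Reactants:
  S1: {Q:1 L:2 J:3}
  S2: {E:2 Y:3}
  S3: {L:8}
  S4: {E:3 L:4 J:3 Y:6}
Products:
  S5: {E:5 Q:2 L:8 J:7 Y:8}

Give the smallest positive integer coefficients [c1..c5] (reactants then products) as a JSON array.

E: 6·0+6·2+1·0+1·3 = 15 | 3·5 = 15
Q: 6·1+6·0+1·0+1·0 = 6 | 3·2 = 6
L: 6·2+6·0+1·8+1·4 = 24 | 3·8 = 24
J: 6·3+6·0+1·0+1·3 = 21 | 3·7 = 21
Y: 6·0+6·3+1·0+1·6 = 24 | 3·8 = 24
gcd(6,6,1,1,3) = 1

Coefficients: [6, 6, 1, 1, 3]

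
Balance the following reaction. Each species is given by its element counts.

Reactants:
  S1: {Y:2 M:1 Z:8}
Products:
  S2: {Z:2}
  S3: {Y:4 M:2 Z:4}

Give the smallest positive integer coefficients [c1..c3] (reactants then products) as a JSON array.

Coefficients: [2, 6, 1]

Y: 2·2 = 4 | 6·0+1·4 = 4
M: 2·1 = 2 | 6·0+1·2 = 2
Z: 2·8 = 16 | 6·2+1·4 = 16
gcd(2,6,1) = 1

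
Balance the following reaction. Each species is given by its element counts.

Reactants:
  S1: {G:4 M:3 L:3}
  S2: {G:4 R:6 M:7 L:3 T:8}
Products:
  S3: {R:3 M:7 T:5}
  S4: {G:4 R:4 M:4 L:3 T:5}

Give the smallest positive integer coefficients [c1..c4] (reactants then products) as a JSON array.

Coefficients: [1, 5, 2, 6]

G: 1·4+5·4 = 24 | 2·0+6·4 = 24
R: 1·0+5·6 = 30 | 2·3+6·4 = 30
M: 1·3+5·7 = 38 | 2·7+6·4 = 38
L: 1·3+5·3 = 18 | 2·0+6·3 = 18
T: 1·0+5·8 = 40 | 2·5+6·5 = 40
gcd(1,5,2,6) = 1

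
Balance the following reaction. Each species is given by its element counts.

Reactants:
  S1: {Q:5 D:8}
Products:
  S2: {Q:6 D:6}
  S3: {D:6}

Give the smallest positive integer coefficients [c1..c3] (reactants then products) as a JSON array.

Coefficients: [6, 5, 3]

Q: 6·5 = 30 | 5·6+3·0 = 30
D: 6·8 = 48 | 5·6+3·6 = 48
gcd(6,5,3) = 1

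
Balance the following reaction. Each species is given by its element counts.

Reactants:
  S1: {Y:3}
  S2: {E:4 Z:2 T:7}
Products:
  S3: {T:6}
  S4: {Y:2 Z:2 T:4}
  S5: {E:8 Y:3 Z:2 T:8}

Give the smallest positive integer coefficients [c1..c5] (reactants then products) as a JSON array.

E: 5·0+6·4 = 24 | 1·0+3·0+3·8 = 24
Y: 5·3+6·0 = 15 | 1·0+3·2+3·3 = 15
Z: 5·0+6·2 = 12 | 1·0+3·2+3·2 = 12
T: 5·0+6·7 = 42 | 1·6+3·4+3·8 = 42
gcd(5,6,1,3,3) = 1

Coefficients: [5, 6, 1, 3, 3]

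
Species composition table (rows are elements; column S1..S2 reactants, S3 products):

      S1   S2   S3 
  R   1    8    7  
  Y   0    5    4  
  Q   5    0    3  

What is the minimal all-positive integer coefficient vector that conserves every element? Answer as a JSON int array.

Coefficients: [3, 4, 5]

R: 3·1+4·8 = 35 | 5·7 = 35
Y: 3·0+4·5 = 20 | 5·4 = 20
Q: 3·5+4·0 = 15 | 5·3 = 15
gcd(3,4,5) = 1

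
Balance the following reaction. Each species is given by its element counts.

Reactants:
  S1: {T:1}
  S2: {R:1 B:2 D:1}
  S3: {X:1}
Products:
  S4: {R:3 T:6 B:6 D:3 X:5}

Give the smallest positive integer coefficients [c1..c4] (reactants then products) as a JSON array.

Coefficients: [6, 3, 5, 1]

R: 6·0+3·1+5·0 = 3 | 1·3 = 3
T: 6·1+3·0+5·0 = 6 | 1·6 = 6
B: 6·0+3·2+5·0 = 6 | 1·6 = 6
D: 6·0+3·1+5·0 = 3 | 1·3 = 3
X: 6·0+3·0+5·1 = 5 | 1·5 = 5
gcd(6,3,5,1) = 1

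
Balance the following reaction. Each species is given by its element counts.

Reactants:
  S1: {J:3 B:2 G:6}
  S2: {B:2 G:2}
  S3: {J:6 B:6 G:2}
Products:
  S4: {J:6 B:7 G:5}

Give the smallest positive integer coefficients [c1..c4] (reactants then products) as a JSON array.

J: 2·3+4·0+5·6 = 36 | 6·6 = 36
B: 2·2+4·2+5·6 = 42 | 6·7 = 42
G: 2·6+4·2+5·2 = 30 | 6·5 = 30
gcd(2,4,5,6) = 1

Coefficients: [2, 4, 5, 6]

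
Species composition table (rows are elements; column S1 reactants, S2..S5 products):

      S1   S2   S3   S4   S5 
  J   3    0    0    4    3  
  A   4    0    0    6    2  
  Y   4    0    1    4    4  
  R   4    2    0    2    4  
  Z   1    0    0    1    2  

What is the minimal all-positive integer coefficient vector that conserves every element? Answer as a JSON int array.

J: 5·3 = 15 | 5·0+4·0+3·4+1·3 = 15
A: 5·4 = 20 | 5·0+4·0+3·6+1·2 = 20
Y: 5·4 = 20 | 5·0+4·1+3·4+1·4 = 20
R: 5·4 = 20 | 5·2+4·0+3·2+1·4 = 20
Z: 5·1 = 5 | 5·0+4·0+3·1+1·2 = 5
gcd(5,5,4,3,1) = 1

Coefficients: [5, 5, 4, 3, 1]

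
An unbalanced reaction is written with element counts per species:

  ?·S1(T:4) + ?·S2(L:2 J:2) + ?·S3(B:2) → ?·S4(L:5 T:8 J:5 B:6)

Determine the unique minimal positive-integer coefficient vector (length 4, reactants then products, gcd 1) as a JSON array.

L: 4·0+5·2+6·0 = 10 | 2·5 = 10
T: 4·4+5·0+6·0 = 16 | 2·8 = 16
J: 4·0+5·2+6·0 = 10 | 2·5 = 10
B: 4·0+5·0+6·2 = 12 | 2·6 = 12
gcd(4,5,6,2) = 1

Coefficients: [4, 5, 6, 2]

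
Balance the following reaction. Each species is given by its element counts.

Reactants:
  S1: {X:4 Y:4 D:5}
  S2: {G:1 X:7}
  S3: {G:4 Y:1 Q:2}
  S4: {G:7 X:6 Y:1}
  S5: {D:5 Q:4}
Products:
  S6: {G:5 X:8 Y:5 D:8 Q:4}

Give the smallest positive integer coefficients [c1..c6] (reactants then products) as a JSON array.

G: 5·0+2·1+4·4+1·7+3·0 = 25 | 5·5 = 25
X: 5·4+2·7+4·0+1·6+3·0 = 40 | 5·8 = 40
Y: 5·4+2·0+4·1+1·1+3·0 = 25 | 5·5 = 25
D: 5·5+2·0+4·0+1·0+3·5 = 40 | 5·8 = 40
Q: 5·0+2·0+4·2+1·0+3·4 = 20 | 5·4 = 20
gcd(5,2,4,1,3,5) = 1

Coefficients: [5, 2, 4, 1, 3, 5]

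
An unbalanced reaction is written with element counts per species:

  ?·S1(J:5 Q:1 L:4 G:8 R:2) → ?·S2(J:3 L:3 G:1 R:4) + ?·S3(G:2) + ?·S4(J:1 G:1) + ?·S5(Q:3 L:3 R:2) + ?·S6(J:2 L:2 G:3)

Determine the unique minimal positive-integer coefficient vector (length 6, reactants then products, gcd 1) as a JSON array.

J: 3·5 = 15 | 1·3+4·0+6·1+1·0+3·2 = 15
Q: 3·1 = 3 | 1·0+4·0+6·0+1·3+3·0 = 3
L: 3·4 = 12 | 1·3+4·0+6·0+1·3+3·2 = 12
G: 3·8 = 24 | 1·1+4·2+6·1+1·0+3·3 = 24
R: 3·2 = 6 | 1·4+4·0+6·0+1·2+3·0 = 6
gcd(3,1,4,6,1,3) = 1

Coefficients: [3, 1, 4, 6, 1, 3]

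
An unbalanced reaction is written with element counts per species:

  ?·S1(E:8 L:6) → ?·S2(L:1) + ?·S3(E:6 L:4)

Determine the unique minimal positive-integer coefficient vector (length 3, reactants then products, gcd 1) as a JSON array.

E: 3·8 = 24 | 2·0+4·6 = 24
L: 3·6 = 18 | 2·1+4·4 = 18
gcd(3,2,4) = 1

Coefficients: [3, 2, 4]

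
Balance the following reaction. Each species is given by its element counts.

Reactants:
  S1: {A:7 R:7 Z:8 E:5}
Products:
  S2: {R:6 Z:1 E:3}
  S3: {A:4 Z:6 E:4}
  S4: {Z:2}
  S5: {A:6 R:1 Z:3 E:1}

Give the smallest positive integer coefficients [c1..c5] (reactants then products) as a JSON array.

Coefficients: [4, 4, 1, 5, 4]

A: 4·7 = 28 | 4·0+1·4+5·0+4·6 = 28
R: 4·7 = 28 | 4·6+1·0+5·0+4·1 = 28
Z: 4·8 = 32 | 4·1+1·6+5·2+4·3 = 32
E: 4·5 = 20 | 4·3+1·4+5·0+4·1 = 20
gcd(4,4,1,5,4) = 1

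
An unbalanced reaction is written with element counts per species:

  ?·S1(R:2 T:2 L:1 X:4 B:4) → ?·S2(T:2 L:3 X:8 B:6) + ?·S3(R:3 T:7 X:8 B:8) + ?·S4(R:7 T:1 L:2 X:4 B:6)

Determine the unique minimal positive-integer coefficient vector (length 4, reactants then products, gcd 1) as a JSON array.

R: 5·2 = 10 | 1·0+1·3+1·7 = 10
T: 5·2 = 10 | 1·2+1·7+1·1 = 10
L: 5·1 = 5 | 1·3+1·0+1·2 = 5
X: 5·4 = 20 | 1·8+1·8+1·4 = 20
B: 5·4 = 20 | 1·6+1·8+1·6 = 20
gcd(5,1,1,1) = 1

Coefficients: [5, 1, 1, 1]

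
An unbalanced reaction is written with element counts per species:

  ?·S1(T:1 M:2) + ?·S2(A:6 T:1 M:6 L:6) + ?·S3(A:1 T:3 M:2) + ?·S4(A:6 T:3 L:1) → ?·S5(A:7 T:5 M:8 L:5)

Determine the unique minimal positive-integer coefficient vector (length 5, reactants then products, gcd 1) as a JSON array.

A: 3·0+4·6+5·1+1·6 = 35 | 5·7 = 35
T: 3·1+4·1+5·3+1·3 = 25 | 5·5 = 25
M: 3·2+4·6+5·2+1·0 = 40 | 5·8 = 40
L: 3·0+4·6+5·0+1·1 = 25 | 5·5 = 25
gcd(3,4,5,1,5) = 1

Coefficients: [3, 4, 5, 1, 5]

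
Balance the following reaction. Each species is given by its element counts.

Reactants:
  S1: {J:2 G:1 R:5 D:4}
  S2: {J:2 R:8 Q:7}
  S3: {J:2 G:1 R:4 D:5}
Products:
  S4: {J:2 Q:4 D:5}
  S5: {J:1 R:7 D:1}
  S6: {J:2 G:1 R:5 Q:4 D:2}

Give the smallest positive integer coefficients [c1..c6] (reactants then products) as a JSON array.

J: 1·2+4·2+4·2 = 18 | 2·2+4·1+5·2 = 18
G: 1·1+4·0+4·1 = 5 | 2·0+4·0+5·1 = 5
R: 1·5+4·8+4·4 = 53 | 2·0+4·7+5·5 = 53
Q: 1·0+4·7+4·0 = 28 | 2·4+4·0+5·4 = 28
D: 1·4+4·0+4·5 = 24 | 2·5+4·1+5·2 = 24
gcd(1,4,4,2,4,5) = 1

Coefficients: [1, 4, 4, 2, 4, 5]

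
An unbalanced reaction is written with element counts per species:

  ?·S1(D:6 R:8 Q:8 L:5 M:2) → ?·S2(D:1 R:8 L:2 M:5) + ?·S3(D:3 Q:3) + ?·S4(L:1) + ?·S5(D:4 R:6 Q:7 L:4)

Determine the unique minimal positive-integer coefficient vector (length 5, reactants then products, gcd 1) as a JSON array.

D: 5·6 = 30 | 2·1+4·3+5·0+4·4 = 30
R: 5·8 = 40 | 2·8+4·0+5·0+4·6 = 40
Q: 5·8 = 40 | 2·0+4·3+5·0+4·7 = 40
L: 5·5 = 25 | 2·2+4·0+5·1+4·4 = 25
M: 5·2 = 10 | 2·5+4·0+5·0+4·0 = 10
gcd(5,2,4,5,4) = 1

Coefficients: [5, 2, 4, 5, 4]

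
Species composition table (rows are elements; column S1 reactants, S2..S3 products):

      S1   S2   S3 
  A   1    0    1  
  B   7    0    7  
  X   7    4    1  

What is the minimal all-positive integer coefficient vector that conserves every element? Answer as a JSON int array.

A: 2·1 = 2 | 3·0+2·1 = 2
B: 2·7 = 14 | 3·0+2·7 = 14
X: 2·7 = 14 | 3·4+2·1 = 14
gcd(2,3,2) = 1

Coefficients: [2, 3, 2]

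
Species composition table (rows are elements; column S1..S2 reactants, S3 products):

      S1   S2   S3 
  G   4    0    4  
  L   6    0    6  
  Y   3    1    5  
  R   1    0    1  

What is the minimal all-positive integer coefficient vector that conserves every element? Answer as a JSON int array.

Coefficients: [1, 2, 1]

G: 1·4+2·0 = 4 | 1·4 = 4
L: 1·6+2·0 = 6 | 1·6 = 6
Y: 1·3+2·1 = 5 | 1·5 = 5
R: 1·1+2·0 = 1 | 1·1 = 1
gcd(1,2,1) = 1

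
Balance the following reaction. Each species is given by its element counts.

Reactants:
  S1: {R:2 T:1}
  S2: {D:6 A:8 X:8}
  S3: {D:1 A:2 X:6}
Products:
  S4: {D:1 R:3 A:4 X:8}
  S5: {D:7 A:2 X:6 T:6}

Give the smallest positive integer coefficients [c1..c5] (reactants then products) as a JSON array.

Coefficients: [6, 1, 5, 4, 1]

D: 6·0+1·6+5·1 = 11 | 4·1+1·7 = 11
R: 6·2+1·0+5·0 = 12 | 4·3+1·0 = 12
A: 6·0+1·8+5·2 = 18 | 4·4+1·2 = 18
X: 6·0+1·8+5·6 = 38 | 4·8+1·6 = 38
T: 6·1+1·0+5·0 = 6 | 4·0+1·6 = 6
gcd(6,1,5,4,1) = 1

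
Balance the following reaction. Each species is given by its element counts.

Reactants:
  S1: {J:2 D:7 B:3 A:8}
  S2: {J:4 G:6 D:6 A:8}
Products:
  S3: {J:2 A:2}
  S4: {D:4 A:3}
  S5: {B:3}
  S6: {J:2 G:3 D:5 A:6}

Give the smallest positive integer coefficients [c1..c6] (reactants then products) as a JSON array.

J: 4·2+3·4 = 20 | 4·2+4·0+4·0+6·2 = 20
G: 4·0+3·6 = 18 | 4·0+4·0+4·0+6·3 = 18
D: 4·7+3·6 = 46 | 4·0+4·4+4·0+6·5 = 46
B: 4·3+3·0 = 12 | 4·0+4·0+4·3+6·0 = 12
A: 4·8+3·8 = 56 | 4·2+4·3+4·0+6·6 = 56
gcd(4,3,4,4,4,6) = 1

Coefficients: [4, 3, 4, 4, 4, 6]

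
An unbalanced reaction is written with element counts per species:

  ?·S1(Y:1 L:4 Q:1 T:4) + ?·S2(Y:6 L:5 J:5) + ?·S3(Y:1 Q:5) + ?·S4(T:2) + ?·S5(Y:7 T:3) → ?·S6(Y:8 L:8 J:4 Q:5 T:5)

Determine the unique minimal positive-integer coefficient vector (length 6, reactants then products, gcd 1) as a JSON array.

Coefficients: [5, 4, 4, 1, 1, 5]

Y: 5·1+4·6+4·1+1·0+1·7 = 40 | 5·8 = 40
L: 5·4+4·5+4·0+1·0+1·0 = 40 | 5·8 = 40
J: 5·0+4·5+4·0+1·0+1·0 = 20 | 5·4 = 20
Q: 5·1+4·0+4·5+1·0+1·0 = 25 | 5·5 = 25
T: 5·4+4·0+4·0+1·2+1·3 = 25 | 5·5 = 25
gcd(5,4,4,1,1,5) = 1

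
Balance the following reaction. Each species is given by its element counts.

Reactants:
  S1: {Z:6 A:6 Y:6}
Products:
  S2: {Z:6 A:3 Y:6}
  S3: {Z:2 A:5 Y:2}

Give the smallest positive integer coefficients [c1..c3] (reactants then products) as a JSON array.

Coefficients: [4, 3, 3]

Z: 4·6 = 24 | 3·6+3·2 = 24
A: 4·6 = 24 | 3·3+3·5 = 24
Y: 4·6 = 24 | 3·6+3·2 = 24
gcd(4,3,3) = 1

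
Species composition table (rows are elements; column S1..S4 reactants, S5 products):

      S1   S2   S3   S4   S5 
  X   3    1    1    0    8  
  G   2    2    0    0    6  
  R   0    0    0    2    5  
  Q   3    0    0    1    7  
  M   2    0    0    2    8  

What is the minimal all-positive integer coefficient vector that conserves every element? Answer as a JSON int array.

Coefficients: [3, 3, 4, 5, 2]

X: 3·3+3·1+4·1+5·0 = 16 | 2·8 = 16
G: 3·2+3·2+4·0+5·0 = 12 | 2·6 = 12
R: 3·0+3·0+4·0+5·2 = 10 | 2·5 = 10
Q: 3·3+3·0+4·0+5·1 = 14 | 2·7 = 14
M: 3·2+3·0+4·0+5·2 = 16 | 2·8 = 16
gcd(3,3,4,5,2) = 1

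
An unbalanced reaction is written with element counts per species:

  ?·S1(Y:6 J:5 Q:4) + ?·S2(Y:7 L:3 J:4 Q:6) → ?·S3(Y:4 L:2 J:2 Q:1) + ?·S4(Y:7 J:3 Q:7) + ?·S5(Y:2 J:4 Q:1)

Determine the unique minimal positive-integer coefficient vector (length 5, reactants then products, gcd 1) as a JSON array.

Y: 6·6+2·7 = 50 | 3·4+4·7+5·2 = 50
L: 6·0+2·3 = 6 | 3·2+4·0+5·0 = 6
J: 6·5+2·4 = 38 | 3·2+4·3+5·4 = 38
Q: 6·4+2·6 = 36 | 3·1+4·7+5·1 = 36
gcd(6,2,3,4,5) = 1

Coefficients: [6, 2, 3, 4, 5]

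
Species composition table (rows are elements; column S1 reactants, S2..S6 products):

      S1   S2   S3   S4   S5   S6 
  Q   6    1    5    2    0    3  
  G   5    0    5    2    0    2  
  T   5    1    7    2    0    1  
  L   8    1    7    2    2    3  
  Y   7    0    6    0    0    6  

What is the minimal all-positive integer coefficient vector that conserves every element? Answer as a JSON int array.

Q: 6·6 = 36 | 1·1+2·5+5·2+4·0+5·3 = 36
G: 6·5 = 30 | 1·0+2·5+5·2+4·0+5·2 = 30
T: 6·5 = 30 | 1·1+2·7+5·2+4·0+5·1 = 30
L: 6·8 = 48 | 1·1+2·7+5·2+4·2+5·3 = 48
Y: 6·7 = 42 | 1·0+2·6+5·0+4·0+5·6 = 42
gcd(6,1,2,5,4,5) = 1

Coefficients: [6, 1, 2, 5, 4, 5]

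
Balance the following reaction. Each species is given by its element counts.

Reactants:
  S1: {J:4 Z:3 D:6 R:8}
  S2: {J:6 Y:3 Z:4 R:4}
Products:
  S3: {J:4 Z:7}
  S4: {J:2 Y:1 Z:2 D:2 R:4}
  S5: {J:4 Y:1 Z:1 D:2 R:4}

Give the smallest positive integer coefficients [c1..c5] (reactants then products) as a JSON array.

Coefficients: [3, 3, 1, 5, 4]

J: 3·4+3·6 = 30 | 1·4+5·2+4·4 = 30
Y: 3·0+3·3 = 9 | 1·0+5·1+4·1 = 9
Z: 3·3+3·4 = 21 | 1·7+5·2+4·1 = 21
D: 3·6+3·0 = 18 | 1·0+5·2+4·2 = 18
R: 3·8+3·4 = 36 | 1·0+5·4+4·4 = 36
gcd(3,3,1,5,4) = 1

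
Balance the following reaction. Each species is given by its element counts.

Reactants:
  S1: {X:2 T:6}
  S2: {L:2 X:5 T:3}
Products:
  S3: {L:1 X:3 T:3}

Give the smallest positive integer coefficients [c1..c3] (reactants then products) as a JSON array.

Coefficients: [1, 2, 4]

L: 1·0+2·2 = 4 | 4·1 = 4
X: 1·2+2·5 = 12 | 4·3 = 12
T: 1·6+2·3 = 12 | 4·3 = 12
gcd(1,2,4) = 1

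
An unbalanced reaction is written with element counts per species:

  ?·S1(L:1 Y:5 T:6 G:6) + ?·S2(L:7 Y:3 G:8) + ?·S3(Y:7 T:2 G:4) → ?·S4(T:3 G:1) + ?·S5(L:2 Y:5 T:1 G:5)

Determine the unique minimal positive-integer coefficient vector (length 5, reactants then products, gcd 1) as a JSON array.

L: 3·1+1·7+1·0 = 10 | 5·0+5·2 = 10
Y: 3·5+1·3+1·7 = 25 | 5·0+5·5 = 25
T: 3·6+1·0+1·2 = 20 | 5·3+5·1 = 20
G: 3·6+1·8+1·4 = 30 | 5·1+5·5 = 30
gcd(3,1,1,5,5) = 1

Coefficients: [3, 1, 1, 5, 5]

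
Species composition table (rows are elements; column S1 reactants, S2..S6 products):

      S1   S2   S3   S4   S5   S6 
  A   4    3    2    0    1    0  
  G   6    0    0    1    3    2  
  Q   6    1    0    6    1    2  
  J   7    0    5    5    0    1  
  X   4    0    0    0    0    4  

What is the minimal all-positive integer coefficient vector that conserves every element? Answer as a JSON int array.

Coefficients: [5, 2, 4, 2, 6, 5]

A: 5·4 = 20 | 2·3+4·2+2·0+6·1+5·0 = 20
G: 5·6 = 30 | 2·0+4·0+2·1+6·3+5·2 = 30
Q: 5·6 = 30 | 2·1+4·0+2·6+6·1+5·2 = 30
J: 5·7 = 35 | 2·0+4·5+2·5+6·0+5·1 = 35
X: 5·4 = 20 | 2·0+4·0+2·0+6·0+5·4 = 20
gcd(5,2,4,2,6,5) = 1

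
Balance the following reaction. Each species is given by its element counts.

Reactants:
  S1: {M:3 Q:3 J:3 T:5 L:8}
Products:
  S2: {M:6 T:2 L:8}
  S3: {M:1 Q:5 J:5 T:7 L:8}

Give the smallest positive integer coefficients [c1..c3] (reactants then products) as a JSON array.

M: 5·3 = 15 | 2·6+3·1 = 15
Q: 5·3 = 15 | 2·0+3·5 = 15
J: 5·3 = 15 | 2·0+3·5 = 15
T: 5·5 = 25 | 2·2+3·7 = 25
L: 5·8 = 40 | 2·8+3·8 = 40
gcd(5,2,3) = 1

Coefficients: [5, 2, 3]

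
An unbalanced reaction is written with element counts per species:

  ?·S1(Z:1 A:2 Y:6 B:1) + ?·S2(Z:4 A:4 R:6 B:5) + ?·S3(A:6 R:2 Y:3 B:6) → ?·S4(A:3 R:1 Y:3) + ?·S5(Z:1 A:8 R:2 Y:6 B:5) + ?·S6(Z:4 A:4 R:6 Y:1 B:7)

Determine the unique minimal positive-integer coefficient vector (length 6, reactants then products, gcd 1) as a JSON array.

Coefficients: [3, 6, 4, 2, 3, 6]

Z: 3·1+6·4+4·0 = 27 | 2·0+3·1+6·4 = 27
A: 3·2+6·4+4·6 = 54 | 2·3+3·8+6·4 = 54
R: 3·0+6·6+4·2 = 44 | 2·1+3·2+6·6 = 44
Y: 3·6+6·0+4·3 = 30 | 2·3+3·6+6·1 = 30
B: 3·1+6·5+4·6 = 57 | 2·0+3·5+6·7 = 57
gcd(3,6,4,2,3,6) = 1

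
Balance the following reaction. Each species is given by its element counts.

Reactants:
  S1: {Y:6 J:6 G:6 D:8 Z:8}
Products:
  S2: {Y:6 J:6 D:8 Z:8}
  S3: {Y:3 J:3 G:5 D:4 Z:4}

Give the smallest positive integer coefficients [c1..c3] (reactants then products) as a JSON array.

Y: 5·6 = 30 | 2·6+6·3 = 30
J: 5·6 = 30 | 2·6+6·3 = 30
G: 5·6 = 30 | 2·0+6·5 = 30
D: 5·8 = 40 | 2·8+6·4 = 40
Z: 5·8 = 40 | 2·8+6·4 = 40
gcd(5,2,6) = 1

Coefficients: [5, 2, 6]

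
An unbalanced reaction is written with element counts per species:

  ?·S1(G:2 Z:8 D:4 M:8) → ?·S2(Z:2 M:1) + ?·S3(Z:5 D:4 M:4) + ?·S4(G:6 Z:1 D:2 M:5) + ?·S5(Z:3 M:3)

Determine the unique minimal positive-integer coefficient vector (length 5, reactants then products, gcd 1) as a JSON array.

Coefficients: [6, 3, 5, 2, 5]

G: 6·2 = 12 | 3·0+5·0+2·6+5·0 = 12
Z: 6·8 = 48 | 3·2+5·5+2·1+5·3 = 48
D: 6·4 = 24 | 3·0+5·4+2·2+5·0 = 24
M: 6·8 = 48 | 3·1+5·4+2·5+5·3 = 48
gcd(6,3,5,2,5) = 1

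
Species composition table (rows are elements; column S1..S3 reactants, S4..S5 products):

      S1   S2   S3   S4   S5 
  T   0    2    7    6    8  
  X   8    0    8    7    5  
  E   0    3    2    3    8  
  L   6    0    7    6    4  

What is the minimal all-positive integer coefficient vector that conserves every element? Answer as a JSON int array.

T: 1·0+5·2+4·7 = 38 | 5·6+1·8 = 38
X: 1·8+5·0+4·8 = 40 | 5·7+1·5 = 40
E: 1·0+5·3+4·2 = 23 | 5·3+1·8 = 23
L: 1·6+5·0+4·7 = 34 | 5·6+1·4 = 34
gcd(1,5,4,5,1) = 1

Coefficients: [1, 5, 4, 5, 1]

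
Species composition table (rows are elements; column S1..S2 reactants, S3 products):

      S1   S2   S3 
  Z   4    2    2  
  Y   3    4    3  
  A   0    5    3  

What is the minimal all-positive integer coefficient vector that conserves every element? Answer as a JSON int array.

Z: 1·4+3·2 = 10 | 5·2 = 10
Y: 1·3+3·4 = 15 | 5·3 = 15
A: 1·0+3·5 = 15 | 5·3 = 15
gcd(1,3,5) = 1

Coefficients: [1, 3, 5]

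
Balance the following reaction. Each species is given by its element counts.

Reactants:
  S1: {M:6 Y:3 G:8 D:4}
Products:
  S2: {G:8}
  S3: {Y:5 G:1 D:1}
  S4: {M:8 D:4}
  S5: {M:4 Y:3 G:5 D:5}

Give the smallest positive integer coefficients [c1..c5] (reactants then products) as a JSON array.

Coefficients: [6, 5, 3, 4, 1]

M: 6·6 = 36 | 5·0+3·0+4·8+1·4 = 36
Y: 6·3 = 18 | 5·0+3·5+4·0+1·3 = 18
G: 6·8 = 48 | 5·8+3·1+4·0+1·5 = 48
D: 6·4 = 24 | 5·0+3·1+4·4+1·5 = 24
gcd(6,5,3,4,1) = 1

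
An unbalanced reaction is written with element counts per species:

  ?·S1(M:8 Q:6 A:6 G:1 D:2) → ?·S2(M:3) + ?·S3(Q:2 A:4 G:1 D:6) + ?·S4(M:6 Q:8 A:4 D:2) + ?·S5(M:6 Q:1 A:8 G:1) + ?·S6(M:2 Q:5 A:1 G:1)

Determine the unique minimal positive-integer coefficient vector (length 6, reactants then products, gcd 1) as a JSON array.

Coefficients: [5, 4, 1, 2, 2, 2]

M: 5·8 = 40 | 4·3+1·0+2·6+2·6+2·2 = 40
Q: 5·6 = 30 | 4·0+1·2+2·8+2·1+2·5 = 30
A: 5·6 = 30 | 4·0+1·4+2·4+2·8+2·1 = 30
G: 5·1 = 5 | 4·0+1·1+2·0+2·1+2·1 = 5
D: 5·2 = 10 | 4·0+1·6+2·2+2·0+2·0 = 10
gcd(5,4,1,2,2,2) = 1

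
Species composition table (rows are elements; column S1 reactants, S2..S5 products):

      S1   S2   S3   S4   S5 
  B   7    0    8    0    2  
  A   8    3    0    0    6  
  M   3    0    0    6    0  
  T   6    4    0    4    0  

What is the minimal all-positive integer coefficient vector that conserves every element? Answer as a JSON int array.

Coefficients: [6, 6, 4, 3, 5]

B: 6·7 = 42 | 6·0+4·8+3·0+5·2 = 42
A: 6·8 = 48 | 6·3+4·0+3·0+5·6 = 48
M: 6·3 = 18 | 6·0+4·0+3·6+5·0 = 18
T: 6·6 = 36 | 6·4+4·0+3·4+5·0 = 36
gcd(6,6,4,3,5) = 1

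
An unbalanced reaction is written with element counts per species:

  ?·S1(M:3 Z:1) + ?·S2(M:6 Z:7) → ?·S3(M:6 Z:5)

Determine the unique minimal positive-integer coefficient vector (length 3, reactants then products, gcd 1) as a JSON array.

Coefficients: [4, 3, 5]

M: 4·3+3·6 = 30 | 5·6 = 30
Z: 4·1+3·7 = 25 | 5·5 = 25
gcd(4,3,5) = 1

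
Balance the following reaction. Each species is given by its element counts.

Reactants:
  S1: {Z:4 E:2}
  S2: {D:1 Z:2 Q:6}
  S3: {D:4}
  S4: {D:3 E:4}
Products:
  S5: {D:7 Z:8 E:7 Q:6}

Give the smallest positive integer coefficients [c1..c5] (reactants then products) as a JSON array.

Coefficients: [6, 4, 3, 4, 4]

D: 6·0+4·1+3·4+4·3 = 28 | 4·7 = 28
Z: 6·4+4·2+3·0+4·0 = 32 | 4·8 = 32
E: 6·2+4·0+3·0+4·4 = 28 | 4·7 = 28
Q: 6·0+4·6+3·0+4·0 = 24 | 4·6 = 24
gcd(6,4,3,4,4) = 1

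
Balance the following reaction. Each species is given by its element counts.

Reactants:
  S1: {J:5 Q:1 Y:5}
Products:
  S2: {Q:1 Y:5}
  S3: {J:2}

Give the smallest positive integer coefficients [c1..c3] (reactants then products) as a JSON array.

Coefficients: [2, 2, 5]

J: 2·5 = 10 | 2·0+5·2 = 10
Q: 2·1 = 2 | 2·1+5·0 = 2
Y: 2·5 = 10 | 2·5+5·0 = 10
gcd(2,2,5) = 1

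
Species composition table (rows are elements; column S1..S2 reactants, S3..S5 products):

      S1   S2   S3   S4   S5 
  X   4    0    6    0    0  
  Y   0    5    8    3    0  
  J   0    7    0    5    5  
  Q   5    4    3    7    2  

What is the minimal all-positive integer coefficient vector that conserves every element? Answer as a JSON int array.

Coefficients: [3, 5, 2, 3, 4]

X: 3·4+5·0 = 12 | 2·6+3·0+4·0 = 12
Y: 3·0+5·5 = 25 | 2·8+3·3+4·0 = 25
J: 3·0+5·7 = 35 | 2·0+3·5+4·5 = 35
Q: 3·5+5·4 = 35 | 2·3+3·7+4·2 = 35
gcd(3,5,2,3,4) = 1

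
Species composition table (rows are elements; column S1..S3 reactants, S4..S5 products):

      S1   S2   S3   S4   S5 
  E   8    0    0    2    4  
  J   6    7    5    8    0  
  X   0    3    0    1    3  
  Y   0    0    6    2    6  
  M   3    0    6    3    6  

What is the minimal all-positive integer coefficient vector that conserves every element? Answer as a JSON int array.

E: 2·8+3·0+3·0 = 16 | 6·2+1·4 = 16
J: 2·6+3·7+3·5 = 48 | 6·8+1·0 = 48
X: 2·0+3·3+3·0 = 9 | 6·1+1·3 = 9
Y: 2·0+3·0+3·6 = 18 | 6·2+1·6 = 18
M: 2·3+3·0+3·6 = 24 | 6·3+1·6 = 24
gcd(2,3,3,6,1) = 1

Coefficients: [2, 3, 3, 6, 1]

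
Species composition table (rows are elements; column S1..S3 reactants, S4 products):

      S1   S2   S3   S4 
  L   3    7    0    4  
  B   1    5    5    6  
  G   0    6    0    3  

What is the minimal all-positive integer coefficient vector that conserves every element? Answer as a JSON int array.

L: 1·3+3·7+4·0 = 24 | 6·4 = 24
B: 1·1+3·5+4·5 = 36 | 6·6 = 36
G: 1·0+3·6+4·0 = 18 | 6·3 = 18
gcd(1,3,4,6) = 1

Coefficients: [1, 3, 4, 6]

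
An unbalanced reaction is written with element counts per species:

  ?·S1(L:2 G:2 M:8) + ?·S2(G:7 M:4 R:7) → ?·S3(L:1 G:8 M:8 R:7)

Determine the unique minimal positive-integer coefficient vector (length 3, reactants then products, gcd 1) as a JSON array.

Coefficients: [1, 2, 2]

L: 1·2+2·0 = 2 | 2·1 = 2
G: 1·2+2·7 = 16 | 2·8 = 16
M: 1·8+2·4 = 16 | 2·8 = 16
R: 1·0+2·7 = 14 | 2·7 = 14
gcd(1,2,2) = 1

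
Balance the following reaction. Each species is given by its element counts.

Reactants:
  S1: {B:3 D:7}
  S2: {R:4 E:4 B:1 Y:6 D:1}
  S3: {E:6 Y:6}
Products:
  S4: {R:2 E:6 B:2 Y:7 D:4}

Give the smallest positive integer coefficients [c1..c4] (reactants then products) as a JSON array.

Coefficients: [3, 3, 4, 6]

R: 3·0+3·4+4·0 = 12 | 6·2 = 12
E: 3·0+3·4+4·6 = 36 | 6·6 = 36
B: 3·3+3·1+4·0 = 12 | 6·2 = 12
Y: 3·0+3·6+4·6 = 42 | 6·7 = 42
D: 3·7+3·1+4·0 = 24 | 6·4 = 24
gcd(3,3,4,6) = 1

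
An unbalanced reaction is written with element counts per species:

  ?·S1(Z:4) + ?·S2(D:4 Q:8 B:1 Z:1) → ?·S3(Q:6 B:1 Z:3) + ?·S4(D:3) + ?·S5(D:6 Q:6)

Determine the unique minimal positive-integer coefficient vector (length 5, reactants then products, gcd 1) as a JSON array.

Coefficients: [3, 6, 6, 4, 2]

D: 3·0+6·4 = 24 | 6·0+4·3+2·6 = 24
Q: 3·0+6·8 = 48 | 6·6+4·0+2·6 = 48
B: 3·0+6·1 = 6 | 6·1+4·0+2·0 = 6
Z: 3·4+6·1 = 18 | 6·3+4·0+2·0 = 18
gcd(3,6,6,4,2) = 1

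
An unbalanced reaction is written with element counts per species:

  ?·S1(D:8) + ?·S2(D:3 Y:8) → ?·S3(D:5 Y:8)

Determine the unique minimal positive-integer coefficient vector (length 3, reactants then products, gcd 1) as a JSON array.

D: 1·8+4·3 = 20 | 4·5 = 20
Y: 1·0+4·8 = 32 | 4·8 = 32
gcd(1,4,4) = 1

Coefficients: [1, 4, 4]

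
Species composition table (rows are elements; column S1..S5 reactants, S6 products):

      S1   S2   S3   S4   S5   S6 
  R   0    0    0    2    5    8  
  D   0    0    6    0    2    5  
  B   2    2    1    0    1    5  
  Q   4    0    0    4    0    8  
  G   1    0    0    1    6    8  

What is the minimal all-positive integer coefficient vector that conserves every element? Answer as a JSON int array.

Coefficients: [2, 5, 2, 6, 4, 4]

R: 2·0+5·0+2·0+6·2+4·5 = 32 | 4·8 = 32
D: 2·0+5·0+2·6+6·0+4·2 = 20 | 4·5 = 20
B: 2·2+5·2+2·1+6·0+4·1 = 20 | 4·5 = 20
Q: 2·4+5·0+2·0+6·4+4·0 = 32 | 4·8 = 32
G: 2·1+5·0+2·0+6·1+4·6 = 32 | 4·8 = 32
gcd(2,5,2,6,4,4) = 1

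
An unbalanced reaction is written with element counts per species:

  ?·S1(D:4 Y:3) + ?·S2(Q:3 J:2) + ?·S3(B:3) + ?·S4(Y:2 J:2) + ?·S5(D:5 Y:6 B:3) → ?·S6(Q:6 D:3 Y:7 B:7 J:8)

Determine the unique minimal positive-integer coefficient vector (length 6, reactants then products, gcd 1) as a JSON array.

Q: 1·0+6·3+6·0+6·0+1·0 = 18 | 3·6 = 18
D: 1·4+6·0+6·0+6·0+1·5 = 9 | 3·3 = 9
Y: 1·3+6·0+6·0+6·2+1·6 = 21 | 3·7 = 21
B: 1·0+6·0+6·3+6·0+1·3 = 21 | 3·7 = 21
J: 1·0+6·2+6·0+6·2+1·0 = 24 | 3·8 = 24
gcd(1,6,6,6,1,3) = 1

Coefficients: [1, 6, 6, 6, 1, 3]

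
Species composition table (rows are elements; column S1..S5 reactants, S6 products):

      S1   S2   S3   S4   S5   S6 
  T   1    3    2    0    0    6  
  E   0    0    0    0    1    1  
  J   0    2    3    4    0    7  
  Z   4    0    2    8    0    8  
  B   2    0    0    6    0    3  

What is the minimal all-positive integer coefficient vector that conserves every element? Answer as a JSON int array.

T: 3·1+3·3+6·2+1·0+4·0 = 24 | 4·6 = 24
E: 3·0+3·0+6·0+1·0+4·1 = 4 | 4·1 = 4
J: 3·0+3·2+6·3+1·4+4·0 = 28 | 4·7 = 28
Z: 3·4+3·0+6·2+1·8+4·0 = 32 | 4·8 = 32
B: 3·2+3·0+6·0+1·6+4·0 = 12 | 4·3 = 12
gcd(3,3,6,1,4,4) = 1

Coefficients: [3, 3, 6, 1, 4, 4]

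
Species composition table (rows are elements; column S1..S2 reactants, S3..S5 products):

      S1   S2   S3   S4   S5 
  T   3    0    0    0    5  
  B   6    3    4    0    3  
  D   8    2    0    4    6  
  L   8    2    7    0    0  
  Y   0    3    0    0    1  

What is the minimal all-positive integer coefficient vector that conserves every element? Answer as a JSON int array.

T: 5·3+1·0 = 15 | 6·0+6·0+3·5 = 15
B: 5·6+1·3 = 33 | 6·4+6·0+3·3 = 33
D: 5·8+1·2 = 42 | 6·0+6·4+3·6 = 42
L: 5·8+1·2 = 42 | 6·7+6·0+3·0 = 42
Y: 5·0+1·3 = 3 | 6·0+6·0+3·1 = 3
gcd(5,1,6,6,3) = 1

Coefficients: [5, 1, 6, 6, 3]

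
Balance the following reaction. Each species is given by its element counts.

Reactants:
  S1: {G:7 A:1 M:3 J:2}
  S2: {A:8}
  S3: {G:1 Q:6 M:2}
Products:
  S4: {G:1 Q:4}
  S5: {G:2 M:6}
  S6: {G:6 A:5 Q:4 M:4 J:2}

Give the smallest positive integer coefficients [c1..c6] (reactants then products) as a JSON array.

Coefficients: [2, 1, 4, 4, 1, 2]

G: 2·7+1·0+4·1 = 18 | 4·1+1·2+2·6 = 18
A: 2·1+1·8+4·0 = 10 | 4·0+1·0+2·5 = 10
Q: 2·0+1·0+4·6 = 24 | 4·4+1·0+2·4 = 24
M: 2·3+1·0+4·2 = 14 | 4·0+1·6+2·4 = 14
J: 2·2+1·0+4·0 = 4 | 4·0+1·0+2·2 = 4
gcd(2,1,4,4,1,2) = 1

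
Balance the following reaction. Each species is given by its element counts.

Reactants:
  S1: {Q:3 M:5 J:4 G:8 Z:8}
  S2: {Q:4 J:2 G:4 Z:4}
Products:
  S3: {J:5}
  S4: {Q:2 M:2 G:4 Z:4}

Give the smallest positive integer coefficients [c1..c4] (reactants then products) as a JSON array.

Coefficients: [2, 1, 2, 5]

Q: 2·3+1·4 = 10 | 2·0+5·2 = 10
M: 2·5+1·0 = 10 | 2·0+5·2 = 10
J: 2·4+1·2 = 10 | 2·5+5·0 = 10
G: 2·8+1·4 = 20 | 2·0+5·4 = 20
Z: 2·8+1·4 = 20 | 2·0+5·4 = 20
gcd(2,1,2,5) = 1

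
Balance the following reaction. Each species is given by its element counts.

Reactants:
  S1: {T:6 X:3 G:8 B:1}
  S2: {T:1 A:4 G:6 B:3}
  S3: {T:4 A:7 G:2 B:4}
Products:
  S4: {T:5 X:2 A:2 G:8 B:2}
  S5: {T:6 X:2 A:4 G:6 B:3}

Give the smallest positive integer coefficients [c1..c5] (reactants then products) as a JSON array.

T: 4·6+1·1+2·4 = 33 | 3·5+3·6 = 33
X: 4·3+1·0+2·0 = 12 | 3·2+3·2 = 12
A: 4·0+1·4+2·7 = 18 | 3·2+3·4 = 18
G: 4·8+1·6+2·2 = 42 | 3·8+3·6 = 42
B: 4·1+1·3+2·4 = 15 | 3·2+3·3 = 15
gcd(4,1,2,3,3) = 1

Coefficients: [4, 1, 2, 3, 3]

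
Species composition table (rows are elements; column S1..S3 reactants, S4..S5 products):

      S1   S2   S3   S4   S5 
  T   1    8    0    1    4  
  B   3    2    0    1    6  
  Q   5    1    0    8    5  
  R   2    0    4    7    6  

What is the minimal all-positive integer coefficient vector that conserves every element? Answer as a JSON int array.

T: 6·1+1·8+5·0 = 14 | 2·1+3·4 = 14
B: 6·3+1·2+5·0 = 20 | 2·1+3·6 = 20
Q: 6·5+1·1+5·0 = 31 | 2·8+3·5 = 31
R: 6·2+1·0+5·4 = 32 | 2·7+3·6 = 32
gcd(6,1,5,2,3) = 1

Coefficients: [6, 1, 5, 2, 3]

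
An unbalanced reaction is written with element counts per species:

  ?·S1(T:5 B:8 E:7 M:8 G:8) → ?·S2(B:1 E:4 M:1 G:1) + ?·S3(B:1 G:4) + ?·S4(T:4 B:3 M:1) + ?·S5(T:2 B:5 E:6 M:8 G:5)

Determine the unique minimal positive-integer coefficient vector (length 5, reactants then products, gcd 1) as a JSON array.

T: 6·5 = 30 | 3·0+5·0+5·4+5·2 = 30
B: 6·8 = 48 | 3·1+5·1+5·3+5·5 = 48
E: 6·7 = 42 | 3·4+5·0+5·0+5·6 = 42
M: 6·8 = 48 | 3·1+5·0+5·1+5·8 = 48
G: 6·8 = 48 | 3·1+5·4+5·0+5·5 = 48
gcd(6,3,5,5,5) = 1

Coefficients: [6, 3, 5, 5, 5]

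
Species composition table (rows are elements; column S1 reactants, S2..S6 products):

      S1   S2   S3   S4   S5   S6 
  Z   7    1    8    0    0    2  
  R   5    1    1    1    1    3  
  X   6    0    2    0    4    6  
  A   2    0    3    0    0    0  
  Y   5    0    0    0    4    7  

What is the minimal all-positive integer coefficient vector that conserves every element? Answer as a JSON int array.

Z: 3·7 = 21 | 3·1+2·8+5·0+2·0+1·2 = 21
R: 3·5 = 15 | 3·1+2·1+5·1+2·1+1·3 = 15
X: 3·6 = 18 | 3·0+2·2+5·0+2·4+1·6 = 18
A: 3·2 = 6 | 3·0+2·3+5·0+2·0+1·0 = 6
Y: 3·5 = 15 | 3·0+2·0+5·0+2·4+1·7 = 15
gcd(3,3,2,5,2,1) = 1

Coefficients: [3, 3, 2, 5, 2, 1]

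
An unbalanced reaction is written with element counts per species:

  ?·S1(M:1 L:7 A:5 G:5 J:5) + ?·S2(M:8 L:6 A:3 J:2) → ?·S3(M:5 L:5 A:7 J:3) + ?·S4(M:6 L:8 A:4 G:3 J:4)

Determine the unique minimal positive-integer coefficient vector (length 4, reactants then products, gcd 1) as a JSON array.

Coefficients: [3, 4, 1, 5]

M: 3·1+4·8 = 35 | 1·5+5·6 = 35
L: 3·7+4·6 = 45 | 1·5+5·8 = 45
A: 3·5+4·3 = 27 | 1·7+5·4 = 27
G: 3·5+4·0 = 15 | 1·0+5·3 = 15
J: 3·5+4·2 = 23 | 1·3+5·4 = 23
gcd(3,4,1,5) = 1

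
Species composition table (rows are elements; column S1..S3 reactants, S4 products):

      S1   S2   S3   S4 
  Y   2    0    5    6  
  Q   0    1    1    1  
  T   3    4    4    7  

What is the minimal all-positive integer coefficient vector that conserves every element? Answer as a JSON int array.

Coefficients: [5, 1, 4, 5]

Y: 5·2+1·0+4·5 = 30 | 5·6 = 30
Q: 5·0+1·1+4·1 = 5 | 5·1 = 5
T: 5·3+1·4+4·4 = 35 | 5·7 = 35
gcd(5,1,4,5) = 1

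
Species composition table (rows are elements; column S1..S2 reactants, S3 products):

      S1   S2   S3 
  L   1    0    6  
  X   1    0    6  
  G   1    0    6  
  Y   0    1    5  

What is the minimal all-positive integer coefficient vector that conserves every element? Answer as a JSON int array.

Coefficients: [6, 5, 1]

L: 6·1+5·0 = 6 | 1·6 = 6
X: 6·1+5·0 = 6 | 1·6 = 6
G: 6·1+5·0 = 6 | 1·6 = 6
Y: 6·0+5·1 = 5 | 1·5 = 5
gcd(6,5,1) = 1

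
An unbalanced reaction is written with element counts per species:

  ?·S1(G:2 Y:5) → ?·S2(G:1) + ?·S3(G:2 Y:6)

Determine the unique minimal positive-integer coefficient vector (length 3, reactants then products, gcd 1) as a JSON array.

G: 6·2 = 12 | 2·1+5·2 = 12
Y: 6·5 = 30 | 2·0+5·6 = 30
gcd(6,2,5) = 1

Coefficients: [6, 2, 5]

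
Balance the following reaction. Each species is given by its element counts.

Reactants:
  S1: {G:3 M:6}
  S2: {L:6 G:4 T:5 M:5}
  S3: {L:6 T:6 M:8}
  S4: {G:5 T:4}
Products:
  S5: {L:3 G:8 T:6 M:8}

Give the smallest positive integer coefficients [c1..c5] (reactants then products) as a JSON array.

L: 5·0+2·6+1·6+5·0 = 18 | 6·3 = 18
G: 5·3+2·4+1·0+5·5 = 48 | 6·8 = 48
T: 5·0+2·5+1·6+5·4 = 36 | 6·6 = 36
M: 5·6+2·5+1·8+5·0 = 48 | 6·8 = 48
gcd(5,2,1,5,6) = 1

Coefficients: [5, 2, 1, 5, 6]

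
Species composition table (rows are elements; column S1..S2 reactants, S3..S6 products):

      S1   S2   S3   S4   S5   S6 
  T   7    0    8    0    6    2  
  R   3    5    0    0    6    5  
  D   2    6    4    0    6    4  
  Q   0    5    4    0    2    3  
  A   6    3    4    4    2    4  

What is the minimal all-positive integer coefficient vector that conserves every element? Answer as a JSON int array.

T: 4·7+4·0 = 28 | 1·8+3·0+2·6+4·2 = 28
R: 4·3+4·5 = 32 | 1·0+3·0+2·6+4·5 = 32
D: 4·2+4·6 = 32 | 1·4+3·0+2·6+4·4 = 32
Q: 4·0+4·5 = 20 | 1·4+3·0+2·2+4·3 = 20
A: 4·6+4·3 = 36 | 1·4+3·4+2·2+4·4 = 36
gcd(4,4,1,3,2,4) = 1

Coefficients: [4, 4, 1, 3, 2, 4]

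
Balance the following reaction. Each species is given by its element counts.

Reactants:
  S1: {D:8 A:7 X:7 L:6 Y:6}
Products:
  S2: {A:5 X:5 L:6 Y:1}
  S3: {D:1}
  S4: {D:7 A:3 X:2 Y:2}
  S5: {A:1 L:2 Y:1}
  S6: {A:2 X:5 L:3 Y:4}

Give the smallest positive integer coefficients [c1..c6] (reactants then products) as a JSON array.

Coefficients: [3, 1, 3, 3, 3, 2]

D: 3·8 = 24 | 1·0+3·1+3·7+3·0+2·0 = 24
A: 3·7 = 21 | 1·5+3·0+3·3+3·1+2·2 = 21
X: 3·7 = 21 | 1·5+3·0+3·2+3·0+2·5 = 21
L: 3·6 = 18 | 1·6+3·0+3·0+3·2+2·3 = 18
Y: 3·6 = 18 | 1·1+3·0+3·2+3·1+2·4 = 18
gcd(3,1,3,3,3,2) = 1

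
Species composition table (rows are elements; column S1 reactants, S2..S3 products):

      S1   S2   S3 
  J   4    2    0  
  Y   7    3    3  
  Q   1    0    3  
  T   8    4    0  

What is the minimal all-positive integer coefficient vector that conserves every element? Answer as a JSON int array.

J: 3·4 = 12 | 6·2+1·0 = 12
Y: 3·7 = 21 | 6·3+1·3 = 21
Q: 3·1 = 3 | 6·0+1·3 = 3
T: 3·8 = 24 | 6·4+1·0 = 24
gcd(3,6,1) = 1

Coefficients: [3, 6, 1]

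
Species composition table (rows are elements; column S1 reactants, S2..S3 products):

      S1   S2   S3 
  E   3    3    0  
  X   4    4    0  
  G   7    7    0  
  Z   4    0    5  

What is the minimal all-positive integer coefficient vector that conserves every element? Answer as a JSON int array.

Coefficients: [5, 5, 4]

E: 5·3 = 15 | 5·3+4·0 = 15
X: 5·4 = 20 | 5·4+4·0 = 20
G: 5·7 = 35 | 5·7+4·0 = 35
Z: 5·4 = 20 | 5·0+4·5 = 20
gcd(5,5,4) = 1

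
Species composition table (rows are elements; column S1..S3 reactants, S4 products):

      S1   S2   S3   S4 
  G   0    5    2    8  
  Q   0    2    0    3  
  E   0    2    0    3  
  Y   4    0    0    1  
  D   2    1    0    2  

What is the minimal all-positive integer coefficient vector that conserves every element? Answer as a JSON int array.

G: 1·0+6·5+1·2 = 32 | 4·8 = 32
Q: 1·0+6·2+1·0 = 12 | 4·3 = 12
E: 1·0+6·2+1·0 = 12 | 4·3 = 12
Y: 1·4+6·0+1·0 = 4 | 4·1 = 4
D: 1·2+6·1+1·0 = 8 | 4·2 = 8
gcd(1,6,1,4) = 1

Coefficients: [1, 6, 1, 4]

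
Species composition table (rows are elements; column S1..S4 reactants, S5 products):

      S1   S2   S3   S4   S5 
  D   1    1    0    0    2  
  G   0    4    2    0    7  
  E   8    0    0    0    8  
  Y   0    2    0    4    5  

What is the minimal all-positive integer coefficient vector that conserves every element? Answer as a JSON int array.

Coefficients: [4, 4, 6, 3, 4]

D: 4·1+4·1+6·0+3·0 = 8 | 4·2 = 8
G: 4·0+4·4+6·2+3·0 = 28 | 4·7 = 28
E: 4·8+4·0+6·0+3·0 = 32 | 4·8 = 32
Y: 4·0+4·2+6·0+3·4 = 20 | 4·5 = 20
gcd(4,4,6,3,4) = 1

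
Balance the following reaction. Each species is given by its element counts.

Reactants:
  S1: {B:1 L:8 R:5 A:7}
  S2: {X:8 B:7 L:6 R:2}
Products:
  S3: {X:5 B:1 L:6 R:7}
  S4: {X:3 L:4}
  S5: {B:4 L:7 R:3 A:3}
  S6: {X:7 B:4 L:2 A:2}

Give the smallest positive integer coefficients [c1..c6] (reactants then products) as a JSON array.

Coefficients: [4, 6, 2, 1, 6, 5]

X: 4·0+6·8 = 48 | 2·5+1·3+6·0+5·7 = 48
B: 4·1+6·7 = 46 | 2·1+1·0+6·4+5·4 = 46
L: 4·8+6·6 = 68 | 2·6+1·4+6·7+5·2 = 68
R: 4·5+6·2 = 32 | 2·7+1·0+6·3+5·0 = 32
A: 4·7+6·0 = 28 | 2·0+1·0+6·3+5·2 = 28
gcd(4,6,2,1,6,5) = 1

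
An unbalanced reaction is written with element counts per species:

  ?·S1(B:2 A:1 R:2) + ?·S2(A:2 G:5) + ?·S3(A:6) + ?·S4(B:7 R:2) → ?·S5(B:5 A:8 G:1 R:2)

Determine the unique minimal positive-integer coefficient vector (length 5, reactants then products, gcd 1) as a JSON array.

Coefficients: [2, 1, 6, 3, 5]

B: 2·2+1·0+6·0+3·7 = 25 | 5·5 = 25
A: 2·1+1·2+6·6+3·0 = 40 | 5·8 = 40
G: 2·0+1·5+6·0+3·0 = 5 | 5·1 = 5
R: 2·2+1·0+6·0+3·2 = 10 | 5·2 = 10
gcd(2,1,6,3,5) = 1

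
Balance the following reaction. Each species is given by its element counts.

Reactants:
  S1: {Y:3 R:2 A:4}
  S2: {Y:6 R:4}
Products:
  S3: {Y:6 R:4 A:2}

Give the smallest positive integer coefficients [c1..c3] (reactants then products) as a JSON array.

Y: 2·3+3·6 = 24 | 4·6 = 24
R: 2·2+3·4 = 16 | 4·4 = 16
A: 2·4+3·0 = 8 | 4·2 = 8
gcd(2,3,4) = 1

Coefficients: [2, 3, 4]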